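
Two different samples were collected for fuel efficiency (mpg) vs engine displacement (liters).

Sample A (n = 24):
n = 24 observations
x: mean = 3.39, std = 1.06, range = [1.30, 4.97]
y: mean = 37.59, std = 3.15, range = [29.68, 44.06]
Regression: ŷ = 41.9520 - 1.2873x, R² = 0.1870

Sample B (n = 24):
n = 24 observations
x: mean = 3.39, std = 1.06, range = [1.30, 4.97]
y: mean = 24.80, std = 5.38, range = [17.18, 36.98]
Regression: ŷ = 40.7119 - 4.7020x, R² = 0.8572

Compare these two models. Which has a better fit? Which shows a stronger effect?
Model B has the better fit (R² = 0.8572 vs 0.1870). Model B shows the stronger effect (|β₁| = 4.7020 vs 1.2873).

Model Comparison:

Goodness of fit (R²):
- Model A: R² = 0.1870 → 18.70% of variance in fuel efficiency explained
- Model B: R² = 0.8572 → 85.72% of variance in fuel efficiency explained
- 0.8572 > 0.1870 → Model B has the better fit

Which has the larger per-liter effect? (|β₁|)
- Model A: β₁ = -1.2873 → predicted fuel efficiency falls 1.2873 mpg per additional liter of engine displacement
- Model B: β₁ = -4.7020 → predicted fuel efficiency falls 4.7020 mpg per additional liter of engine displacement
- |-1.2873| < |-4.7020| → Model B shows the stronger marginal effect

Notes:
- The two samples could reflect different populations, time periods, or measurement quality.
- A better fit (higher R²) doesn't necessarily mean a more important relationship.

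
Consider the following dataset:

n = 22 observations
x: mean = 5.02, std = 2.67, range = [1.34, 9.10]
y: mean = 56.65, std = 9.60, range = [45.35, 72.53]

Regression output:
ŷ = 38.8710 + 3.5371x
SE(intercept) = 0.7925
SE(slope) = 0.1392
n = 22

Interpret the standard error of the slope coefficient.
SE(slope) = 0.1392 measures the uncertainty in the estimated slope. The coefficient is estimated precisely (SE/|β̂₁| = 3.9%).

SE(β̂₁) = 0.1392 says: if we drew many samples of n = 22 from the same population and refit each time, the fitted slopes would scatter with a standard deviation of roughly 0.1392 around the true β₁.

Relative precision:
- SE / |β̂₁| = 0.1392 / 3.5371 = 3.9%
- Rule of thumb (under 20%: precise; 20% to under 50%: moderately precise; 50% or more: imprecise) → precise

Link to the t-test: t = β̂₁ / SE(β̂₁) = 3.5371 / 0.1392 = 25.4102, the statistic for H₀: β₁ = 0.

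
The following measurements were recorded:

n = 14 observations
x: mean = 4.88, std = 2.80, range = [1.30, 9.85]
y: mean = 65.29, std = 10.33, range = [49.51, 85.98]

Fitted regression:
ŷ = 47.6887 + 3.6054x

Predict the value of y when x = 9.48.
ŷ = 81.8679

x = 9.48 lies inside the observed range [1.30, 9.85], so the fitted equation applies directly:

ŷ = 47.6887 + 3.6054 × 9.48
ŷ = 47.6887 + 34.1792
ŷ = 81.8679

This is the fitted mean response at that x — an individual observation would come with a wider prediction interval.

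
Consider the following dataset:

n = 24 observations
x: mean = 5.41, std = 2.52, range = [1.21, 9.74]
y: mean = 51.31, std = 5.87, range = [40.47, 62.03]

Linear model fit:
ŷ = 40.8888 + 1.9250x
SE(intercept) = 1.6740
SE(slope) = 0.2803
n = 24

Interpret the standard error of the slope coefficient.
SE(slope) = 0.2803 measures the uncertainty in the estimated slope. The coefficient is estimated precisely (SE/|β̂₁| = 14.6%).

What SE measures:
- The standard error quantifies the sampling variability of the coefficient estimate
- It is the estimated standard deviation of β̂₁ across hypothetical repeated samples of the same size
- Smaller SE → more precise estimate

Relative precision:
- SE / |β̂₁| = 0.2803 / 1.9250 = 14.6%
- Rule of thumb (under 20%: precise; 20% to under 50%: moderately precise; 50% or more: imprecise) → precise

Link to interval estimation: a confidence interval for β₁ is β̂₁ ± t* × 0.2803, so SE sets the half-width per unit of t*.

What drives SE(β̂₁): wider spread of x values → smaller SE.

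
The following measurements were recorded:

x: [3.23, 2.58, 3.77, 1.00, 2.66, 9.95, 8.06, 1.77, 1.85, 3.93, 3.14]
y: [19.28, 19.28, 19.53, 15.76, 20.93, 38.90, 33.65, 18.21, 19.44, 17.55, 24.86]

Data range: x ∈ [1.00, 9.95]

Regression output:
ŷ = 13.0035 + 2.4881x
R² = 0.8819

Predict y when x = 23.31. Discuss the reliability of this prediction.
ŷ = 71.0011 (extrapolation — x = 23.31 lies outside [1.00, 9.95], so reliability is low).

Prediction calculation:
ŷ = 13.0035 + 2.4881 × 23.31
ŷ = 71.0011

Reliability:
- Data range: x ∈ [1.00, 9.95]
- Prediction point: x = 23.31 is 13.36 units above the observed range → this is EXTRAPOLATION, not interpolation

Why that matters here:
- There are no observations near this x to validate the fitted line there
- R² describes fit only over the sampled x values; it says nothing about behaviour beyond them

A defensible statement: 'if the linear trend continued to x = 23.31, y would be about 71.0011' — the premise is untested.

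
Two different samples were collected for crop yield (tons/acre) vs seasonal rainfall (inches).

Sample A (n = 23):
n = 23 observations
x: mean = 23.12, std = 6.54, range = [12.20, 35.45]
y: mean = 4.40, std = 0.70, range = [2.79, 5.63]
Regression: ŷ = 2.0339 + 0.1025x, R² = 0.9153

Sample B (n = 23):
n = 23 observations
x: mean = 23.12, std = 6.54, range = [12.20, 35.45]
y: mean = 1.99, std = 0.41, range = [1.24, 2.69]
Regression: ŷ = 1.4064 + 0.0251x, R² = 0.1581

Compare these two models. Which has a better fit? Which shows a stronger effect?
Model A has the better fit (R² = 0.9153 vs 0.1581). Model A shows the stronger effect (|β₁| = 0.1025 vs 0.0251).

Model Comparison:

Goodness of fit (R²):
- Model A: R² = 0.9153 → 91.53% of variance in crop yield explained
- Model B: R² = 0.1581 → 15.81% of variance in crop yield explained
- 0.9153 > 0.1581 → Model A has the better fit

Effect size (slope magnitude):
- Model A: β₁ = 0.1025 → predicted crop yield rises 0.1025 tons/acre per additional inch of rainfall
- Model B: β₁ = 0.0251 → predicted crop yield rises 0.0251 tons/acre per additional inch of rainfall
- |0.1025| > |0.0251| → Model A shows the stronger marginal effect

Note: A steeper slope doesn't make a better model if the scatter around the line is large.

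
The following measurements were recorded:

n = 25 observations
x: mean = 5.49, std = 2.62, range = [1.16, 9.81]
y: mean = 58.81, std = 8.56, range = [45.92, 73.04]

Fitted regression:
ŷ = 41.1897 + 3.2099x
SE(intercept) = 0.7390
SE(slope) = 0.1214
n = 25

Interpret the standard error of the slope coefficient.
SE(β̂₁) = 0.1214 is the estimated standard deviation of the slope estimate across repeated samples; relative to β̂₁ = 3.2099 that is 3.8%, a precise estimate.

SE(β̂₁) = 0.1214 says: if we drew many samples of n = 25 from the same population and refit each time, the fitted slopes would scatter with a standard deviation of roughly 0.1214 around the true β₁.

Relative precision:
- SE / |β̂₁| = 0.1214 / 3.2099 = 3.8%
- Rule of thumb (under 20%: precise; 20% to under 50%: moderately precise; 50% or more: imprecise) → precise

Link to the t-test: t = β̂₁ / SE(β̂₁) = 3.2099 / 0.1214 = 26.4407, the statistic for H₀: β₁ = 0.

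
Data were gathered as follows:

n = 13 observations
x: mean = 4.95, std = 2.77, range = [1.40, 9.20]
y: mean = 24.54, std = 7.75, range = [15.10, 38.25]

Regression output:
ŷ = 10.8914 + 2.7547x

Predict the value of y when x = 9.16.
ŷ = 36.1245

To predict y for x = 9.16, substitute into the regression equation:

ŷ = 10.8914 + 2.7547 × 9.16
ŷ = 10.8914 + 25.2331
ŷ = 36.1245

This is the fitted mean response at that x — an individual observation would come with a wider prediction interval.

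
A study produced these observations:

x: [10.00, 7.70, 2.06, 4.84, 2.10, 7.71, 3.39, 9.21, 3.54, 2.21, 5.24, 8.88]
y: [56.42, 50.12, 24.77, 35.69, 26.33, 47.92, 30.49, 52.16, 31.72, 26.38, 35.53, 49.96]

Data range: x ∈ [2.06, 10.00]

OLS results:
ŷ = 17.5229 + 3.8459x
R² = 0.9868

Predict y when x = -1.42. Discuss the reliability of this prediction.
ŷ = 12.0617 (extrapolation — x = -1.42 lies outside [2.06, 10.00], so reliability is low).

Prediction calculation:
ŷ = 17.5229 + 3.8459 × (-1.42)
ŷ = 12.0617

Reliability:
- Data range: x ∈ [2.06, 10.00]
- Prediction point: x = -1.42 is 3.48 units below the observed range → this is EXTRAPOLATION, not interpolation

Why that matters here:
- The standard error of prediction grows with (x − x̄)², and x = -1.42 is far from x̄ = 5.57
- There are no observations near this x to validate the fitted line there
- Real relationships often flatten, saturate, or turn nonlinear at extremes

A defensible statement: 'if the linear trend continued to x = -1.42, y would be about 12.0617' — the premise is untested.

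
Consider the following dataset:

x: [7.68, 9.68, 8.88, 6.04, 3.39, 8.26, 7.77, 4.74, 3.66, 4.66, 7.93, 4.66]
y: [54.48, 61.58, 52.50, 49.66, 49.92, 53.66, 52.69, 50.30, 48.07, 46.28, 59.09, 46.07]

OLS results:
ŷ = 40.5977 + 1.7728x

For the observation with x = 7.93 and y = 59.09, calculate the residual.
Residual = 4.4340

The residual is the difference between the actual value and the predicted value:

Residual = y - ŷ

Step 1: Calculate predicted value
ŷ = 40.5977 + 1.7728 × 7.93
ŷ = 54.6560

Step 2: Calculate residual
Residual = 59.09 - 54.6560
Residual = 4.4340

Interpretation: the model underestimates the actual value by 4.4340 at this point (positive residual → observation lies above the fitted line).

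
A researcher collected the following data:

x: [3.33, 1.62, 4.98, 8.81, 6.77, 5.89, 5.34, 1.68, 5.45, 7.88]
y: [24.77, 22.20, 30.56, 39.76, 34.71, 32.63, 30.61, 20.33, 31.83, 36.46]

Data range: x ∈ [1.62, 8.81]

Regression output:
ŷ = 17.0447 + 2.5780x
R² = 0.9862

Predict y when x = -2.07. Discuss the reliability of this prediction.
ŷ = 11.7082 (extrapolation — x = -2.07 lies outside [1.62, 8.81], so reliability is low).

Prediction calculation:
ŷ = 17.0447 + 2.5780 × (-2.07)
ŷ = 11.7082

Reliability:
- Data range: x ∈ [1.62, 8.81]
- Prediction point: x = -2.07 is 3.69 units below the observed range → this is EXTRAPOLATION, not interpolation

Why that matters here:
- The linear relationship may not hold outside the observed range
- The standard error of prediction grows with (x − x̄)², and x = -2.07 is far from x̄ = 5.18

A defensible statement: 'if the linear trend continued to x = -2.07, y would be about 11.7082' — the premise is untested.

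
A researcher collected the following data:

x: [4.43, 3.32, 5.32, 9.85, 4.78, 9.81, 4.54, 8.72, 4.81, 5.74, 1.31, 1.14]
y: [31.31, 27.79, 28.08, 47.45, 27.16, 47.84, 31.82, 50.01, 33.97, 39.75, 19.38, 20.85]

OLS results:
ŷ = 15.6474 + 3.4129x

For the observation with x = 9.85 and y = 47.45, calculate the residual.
Residual = -1.8145

The residual is the difference between the actual value and the predicted value:

Residual = y - ŷ

Step 1: Calculate predicted value
ŷ = 15.6474 + 3.4129 × 9.85
ŷ = 49.2645

Step 2: Calculate residual
Residual = 47.45 - 49.2645
Residual = -1.8145

Interpretation: the model overestimates the actual value by 1.8145 at this point (negative residual → observation lies below the fitted line).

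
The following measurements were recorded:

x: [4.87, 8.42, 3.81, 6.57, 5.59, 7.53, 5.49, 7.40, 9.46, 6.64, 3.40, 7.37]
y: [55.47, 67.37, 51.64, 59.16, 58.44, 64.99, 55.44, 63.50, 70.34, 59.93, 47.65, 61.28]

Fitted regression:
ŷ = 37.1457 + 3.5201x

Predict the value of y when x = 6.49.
ŷ = 59.9911

x = 6.49 lies inside the observed range [3.40, 9.46], so the fitted equation applies directly:

ŷ = 37.1457 + 3.5201 × 6.49
ŷ = 37.1457 + 22.8454
ŷ = 59.9911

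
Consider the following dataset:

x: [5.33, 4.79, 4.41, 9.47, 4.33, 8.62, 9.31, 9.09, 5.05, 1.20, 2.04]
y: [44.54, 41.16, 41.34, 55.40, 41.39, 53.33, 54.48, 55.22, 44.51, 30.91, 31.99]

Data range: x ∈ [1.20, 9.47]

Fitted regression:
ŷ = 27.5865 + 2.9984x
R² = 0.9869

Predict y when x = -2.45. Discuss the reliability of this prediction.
The equation gives ŷ = 20.2404; however x = -2.45 is 3.65 units below the observed range, so this extrapolated value should not be trusted.

Prediction calculation:
ŷ = 27.5865 + 2.9984 × (-2.45)
ŷ = 20.2404

Reliability:
- Data range: x ∈ [1.20, 9.47]
- Prediction point: x = -2.45 is 3.65 units below the observed range → this is EXTRAPOLATION, not interpolation

Why that matters here:
- The standard error of prediction grows with (x − x̄)², and x = -2.45 is far from x̄ = 5.79
- Real relationships often flatten, saturate, or turn nonlinear at extremes
- R² describes fit only over the sampled x values; it says nothing about behaviour beyond them

A defensible statement: 'if the linear trend continued to x = -2.45, y would be about 20.2404' — the premise is untested.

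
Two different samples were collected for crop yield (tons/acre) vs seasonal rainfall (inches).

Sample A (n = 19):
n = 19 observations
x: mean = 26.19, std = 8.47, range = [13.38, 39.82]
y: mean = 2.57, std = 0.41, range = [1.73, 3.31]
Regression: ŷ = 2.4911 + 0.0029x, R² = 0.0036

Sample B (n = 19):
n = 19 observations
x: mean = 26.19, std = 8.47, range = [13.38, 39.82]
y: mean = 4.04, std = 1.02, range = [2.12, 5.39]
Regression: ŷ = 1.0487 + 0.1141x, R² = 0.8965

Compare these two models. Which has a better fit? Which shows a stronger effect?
Model B has the better fit (R² = 0.8965 vs 0.0036). Model B shows the stronger effect (|β₁| = 0.1141 vs 0.0029).

Model Comparison:

Fit — compare R²:
- Model A: R² = 0.0036 → 0.36% of variance in crop yield explained
- Model B: R² = 0.8965 → 89.65% of variance in crop yield explained
- 0.8965 > 0.0036 → Model B has the better fit

Effect size (slope magnitude):
- Model A: β₁ = 0.0029 → predicted crop yield rises 0.0029 tons/acre per additional inch of rainfall
- Model B: β₁ = 0.1141 → predicted crop yield rises 0.1141 tons/acre per additional inch of rainfall
- |0.0029| < |0.1141| → Model B shows the stronger marginal effect

Notes:
- R² measures how tightly points cluster around the line; β₁ measures how steep the line is — they answer different questions.
- A better fit (higher R²) doesn't necessarily mean a more important relationship.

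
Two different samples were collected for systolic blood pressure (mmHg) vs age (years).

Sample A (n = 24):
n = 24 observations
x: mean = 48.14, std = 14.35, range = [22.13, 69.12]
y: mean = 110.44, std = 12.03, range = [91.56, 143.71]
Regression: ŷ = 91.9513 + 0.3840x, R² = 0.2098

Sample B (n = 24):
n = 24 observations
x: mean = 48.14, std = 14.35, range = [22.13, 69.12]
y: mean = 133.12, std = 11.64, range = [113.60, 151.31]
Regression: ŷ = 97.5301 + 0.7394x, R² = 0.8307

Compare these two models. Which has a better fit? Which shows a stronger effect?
Model B has the better fit (R² = 0.8307 vs 0.2098). Model B shows the stronger effect (|β₁| = 0.7394 vs 0.3840).

Model Comparison:

Goodness of fit (R²):
- Model A: R² = 0.2098 → 20.98% of variance in blood pressure explained
- Model B: R² = 0.8307 → 83.07% of variance in blood pressure explained
- 0.8307 > 0.2098 → Model B has the better fit

Strength of effect — compare |β₁|:
- Model A: β₁ = 0.3840 → predicted blood pressure rises 0.3840 mmHg per additional year of age
- Model B: β₁ = 0.7394 → predicted blood pressure rises 0.7394 mmHg per additional year of age
- |0.3840| < |0.7394| → Model B shows the stronger marginal effect

Notes:
- The two samples could reflect different populations, time periods, or measurement quality.
- A steeper slope doesn't make a better model if the scatter around the line is large.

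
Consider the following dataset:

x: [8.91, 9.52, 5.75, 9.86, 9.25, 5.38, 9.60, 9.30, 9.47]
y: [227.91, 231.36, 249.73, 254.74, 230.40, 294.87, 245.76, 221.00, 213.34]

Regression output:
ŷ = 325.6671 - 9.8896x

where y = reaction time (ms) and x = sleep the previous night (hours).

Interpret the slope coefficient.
For each additional hour of sleep, predicted reaction time decreases by approximately 9.8896 ms.

The slope β₁ = -9.8896 gives the rate at which the fitted reaction time changes with sleep.

Interpretation:
- Sleep up by 1 hour → predicted reaction time decreases by 9.8896 ms
- The effect is assumed constant over the observed range of x (linearity)
- The slope describes association in these data, not necessarily a causal effect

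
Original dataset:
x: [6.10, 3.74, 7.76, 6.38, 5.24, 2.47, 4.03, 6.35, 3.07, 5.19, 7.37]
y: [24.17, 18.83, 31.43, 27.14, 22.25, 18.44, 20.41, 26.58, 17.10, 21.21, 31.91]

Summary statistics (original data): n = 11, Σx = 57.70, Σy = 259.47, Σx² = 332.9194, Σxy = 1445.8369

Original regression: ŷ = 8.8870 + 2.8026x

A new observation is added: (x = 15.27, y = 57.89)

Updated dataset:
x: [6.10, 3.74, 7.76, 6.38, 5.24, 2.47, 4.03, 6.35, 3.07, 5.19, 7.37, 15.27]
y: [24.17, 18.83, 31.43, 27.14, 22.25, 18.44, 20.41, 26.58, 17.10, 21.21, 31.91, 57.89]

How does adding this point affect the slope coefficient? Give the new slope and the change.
New slope β₁ = 3.2687 versus 2.8026 before: a change of +0.4661 (+16.6%).

x = 15.27 lies well outside the original x-range [2.47, 7.76] (x̄ ≈ 5.25), so this observation has high leverage and can move the slope substantially.

Step 1: Update the sums with the new point (n goes from 11 to 12)
Σx  = 57.70 + 15.27 = 72.97
Σy  = 259.47 + 57.89 = 317.36
Σx² = 332.9194 + 15.27² = 332.9194 + 233.1729 = 566.0923
Σxy = 1445.8369 + 15.27×57.89 = 1445.8369 + 883.9803 = 2329.8172

Step 2: Recompute the slope with b₁ = (nΣxy − ΣxΣy) / (nΣx² − (Σx)²)
Numerator   = 12×2329.8172 − 72.97×317.36 = 27957.8064 − 23157.7592 = 4800.0472
Denominator = 12×566.0923 − 72.97² = 6793.1076 − 5324.6209 = 1468.4867
b₁(new) = 4800.0472 / 1468.4867 = 3.2687

(Same formula on the original sums: (11×1445.8369 − 57.70×259.47) / (11×332.9194 − 57.70²) = 932.7869 / 332.8234 = 2.8026, matching the given fit.)

Step 3: Change in slope
Δβ₁ = 3.2687 − 2.8026 = +0.4661
Relative change = +0.4661 / 2.8026 × 100% = +16.6%
→ the slope increases when the point is added.

Because the point sits above the extension of the original line at a high-leverage x, it tilts the fit up.
In practice: check such a point for data-entry or measurement error.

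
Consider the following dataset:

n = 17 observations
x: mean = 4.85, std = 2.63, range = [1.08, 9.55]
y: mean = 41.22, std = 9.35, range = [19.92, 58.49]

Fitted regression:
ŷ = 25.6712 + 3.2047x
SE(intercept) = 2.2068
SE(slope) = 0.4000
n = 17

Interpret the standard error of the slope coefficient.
SE(β̂₁) = 0.4000 is the estimated standard deviation of the slope estimate across repeated samples; relative to β̂₁ = 3.2047 that is 12.5%, a precise estimate.

What SE measures:
- The standard error quantifies the sampling variability of the coefficient estimate
- It is the estimated standard deviation of β̂₁ across hypothetical repeated samples of the same size
- Smaller SE → more precise estimate

Relative precision:
- SE / |β̂₁| = 0.4000 / 3.2047 = 12.5%
- Rule of thumb (under 20%: precise; 20% to under 50%: moderately precise; 50% or more: imprecise) → precise

Link to the t-test: t = β̂₁ / SE(β̂₁) = 3.2047 / 0.4000 = 8.0118, the statistic for H₀: β₁ = 0.

What drives SE(β̂₁): wider spread of x values → smaller SE; more residual scatter → larger SE.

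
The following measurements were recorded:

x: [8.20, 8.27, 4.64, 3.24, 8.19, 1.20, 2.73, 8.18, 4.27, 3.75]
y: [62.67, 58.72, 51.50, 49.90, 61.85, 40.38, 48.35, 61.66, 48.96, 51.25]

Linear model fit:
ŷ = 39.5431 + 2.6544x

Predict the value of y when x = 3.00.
ŷ = 47.5063

To predict y for x = 3.00, substitute into the regression equation:

ŷ = 39.5431 + 2.6544 × 3.00
ŷ = 39.5431 + 7.9632
ŷ = 47.5063

This is a point prediction; actual observations scatter around it by roughly the residual standard deviation.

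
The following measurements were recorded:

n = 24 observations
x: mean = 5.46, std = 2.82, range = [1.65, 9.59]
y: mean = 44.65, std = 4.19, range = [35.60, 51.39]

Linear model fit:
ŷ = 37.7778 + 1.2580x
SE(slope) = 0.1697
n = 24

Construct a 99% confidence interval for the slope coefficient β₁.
The 99% CI for β₁ is (0.7796, 1.7364)

Confidence interval for the slope:

The 99% CI for β₁ is: β̂₁ ± t*(α/2, n-2) × SE(β̂₁)

Step 1: Find critical t-value
- Confidence level = 0.99
- Degrees of freedom = n - 2 = 24 - 2 = 22
- t*(α/2, 22) = 2.8188

Step 2: Calculate margin of error
Margin = 2.8188 × 0.1697 = 0.4784

Step 3: Construct interval
CI = 1.2580 ± 0.4784
CI = (0.7796, 1.7364)

Interpretation: We are 99% confident that the true slope β₁ lies between 0.7796 and 1.7364.
Both endpoints are positive, so the data support a genuinely positive slope at this confidence level.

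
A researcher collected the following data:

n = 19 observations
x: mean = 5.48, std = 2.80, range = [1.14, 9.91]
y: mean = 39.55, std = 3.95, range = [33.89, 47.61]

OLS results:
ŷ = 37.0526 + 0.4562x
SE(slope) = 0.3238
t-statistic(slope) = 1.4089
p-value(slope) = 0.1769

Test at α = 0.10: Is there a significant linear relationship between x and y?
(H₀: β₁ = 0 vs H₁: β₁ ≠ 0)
Since p-value = 0.1769 ≥ α = 0.10, fail to reject H₀ — the slope is not significantly different from 0.

Hypothesis test for the slope coefficient:

H₀: β₁ = 0 (no linear relationship)
H₁: β₁ ≠ 0 (linear relationship exists)

Test statistic: t = β̂₁ / SE(β̂₁) = 0.4562 / 0.3238 = 1.4089

With df = 17, the two-sided p-value for |t| = 1.4089 is 0.1769.

Decision rule: reject H₀ if p-value < α.
p-value = 0.1769 ≥ α = 0.10 → fail to reject H₀.

Conclusion: the linear association between x and y is not significant at the 10% level.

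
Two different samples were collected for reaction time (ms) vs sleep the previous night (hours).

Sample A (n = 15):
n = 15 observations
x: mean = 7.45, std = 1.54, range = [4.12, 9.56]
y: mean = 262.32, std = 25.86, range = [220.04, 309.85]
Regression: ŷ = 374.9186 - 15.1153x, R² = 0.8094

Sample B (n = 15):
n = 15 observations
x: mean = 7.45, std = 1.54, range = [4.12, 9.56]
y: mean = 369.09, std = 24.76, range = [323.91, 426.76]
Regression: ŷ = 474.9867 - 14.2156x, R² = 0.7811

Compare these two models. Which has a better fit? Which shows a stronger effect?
Model A has the better fit (R² = 0.8094 vs 0.7811). Model A shows the stronger effect (|β₁| = 15.1153 vs 14.2156).

Model Comparison:

Which explains more variance? (R²)
- Model A: R² = 0.8094 → 80.94% of variance in reaction time explained
- Model B: R² = 0.7811 → 78.11% of variance in reaction time explained
- 0.8094 > 0.7811 → Model A has the better fit

Which has the larger per-hour effect? (|β₁|)
- Model A: β₁ = -15.1153 → predicted reaction time falls 15.1153 ms per additional hour of sleep
- Model B: β₁ = -14.2156 → predicted reaction time falls 14.2156 ms per additional hour of sleep
- |-15.1153| > |-14.2156| → Model A shows the stronger marginal effect

Notes:
- The two samples could reflect different populations, time periods, or measurement quality.
- R² measures how tightly points cluster around the line; β₁ measures how steep the line is — they answer different questions.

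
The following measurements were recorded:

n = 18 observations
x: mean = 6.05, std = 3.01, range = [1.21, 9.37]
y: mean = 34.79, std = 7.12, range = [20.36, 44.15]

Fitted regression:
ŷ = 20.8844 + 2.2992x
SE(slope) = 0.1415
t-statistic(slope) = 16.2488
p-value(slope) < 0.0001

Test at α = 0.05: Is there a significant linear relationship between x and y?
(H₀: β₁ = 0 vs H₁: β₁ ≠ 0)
p-value < 0.0001 < α = 0.05, so we reject H₀. The relationship is significant.

Hypothesis test for the slope coefficient:

H₀: β₁ = 0 (no linear relationship)
H₁: β₁ ≠ 0 (linear relationship exists)

Test statistic: t = β̂₁ / SE(β̂₁) = 2.2992 / 0.1415 = 16.2488

With df = 16, the two-sided p-value for |t| = 16.2488 is <0.0001.

Decision rule: reject H₀ if p-value < α.
p-value < 0.0001 < α = 0.05 → reject H₀.

There is sufficient evidence at the 5% significance level to conclude that a linear relationship exists between x and y.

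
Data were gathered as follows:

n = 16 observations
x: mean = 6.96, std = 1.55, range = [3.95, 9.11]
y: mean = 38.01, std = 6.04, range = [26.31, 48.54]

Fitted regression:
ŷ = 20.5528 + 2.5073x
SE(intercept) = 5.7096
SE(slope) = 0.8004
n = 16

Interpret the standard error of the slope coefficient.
SE(β̂₁) = 0.8004 is the estimated standard deviation of the slope estimate across repeated samples; relative to β̂₁ = 2.5073 that is 31.9%, a moderately precise estimate.

SE(β̂₁) = s / √Sxx, where s is the residual standard deviation and Sxx = Σ(x − x̄)². It is the yardstick for how far β̂₁ = 2.5073 could plausibly be from the true slope.

Relative precision:
- SE / |β̂₁| = 0.8004 / 2.5073 = 31.9%
- Rule of thumb (under 20%: precise; 20% to under 50%: moderately precise; 50% or more: imprecise) → moderately precise

Link to the t-test: t = β̂₁ / SE(β̂₁) = 2.5073 / 0.8004 = 3.1326, the statistic for H₀: β₁ = 0.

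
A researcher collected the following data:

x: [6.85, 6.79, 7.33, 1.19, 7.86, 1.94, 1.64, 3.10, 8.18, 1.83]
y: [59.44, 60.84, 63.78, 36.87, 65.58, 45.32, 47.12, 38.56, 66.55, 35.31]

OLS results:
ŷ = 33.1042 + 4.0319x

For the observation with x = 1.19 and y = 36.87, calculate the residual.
Residual = -1.0322

The residual is the difference between the actual value and the predicted value:

Residual = y - ŷ

Step 1: Calculate predicted value
ŷ = 33.1042 + 4.0319 × 1.19
ŷ = 37.9022

Step 2: Calculate residual
Residual = 36.87 - 37.9022
Residual = -1.0322

The residual is negative, so the observed y = 36.87 sits below the regression line (the line overestimates it by 1.0322).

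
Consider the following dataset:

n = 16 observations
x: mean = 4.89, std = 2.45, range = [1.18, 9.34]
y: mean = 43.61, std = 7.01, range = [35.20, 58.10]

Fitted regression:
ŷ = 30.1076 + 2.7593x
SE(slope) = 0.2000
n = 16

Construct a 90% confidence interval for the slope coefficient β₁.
The 90% CI for β₁ is (2.4070, 3.1116)

Confidence interval for the slope:

The 90% CI for β₁ is: β̂₁ ± t*(α/2, n-2) × SE(β̂₁)

Step 1: Find critical t-value
- Confidence level = 0.9
- Degrees of freedom = n - 2 = 16 - 2 = 14
- t*(α/2, 14) = 1.7613

Step 2: Calculate margin of error
Margin = 1.7613 × 0.2000 = 0.3523

Step 3: Construct interval
CI = 2.7593 ± 0.3523
CI = (2.4070, 3.1116)

Interpretation: intervals built this way capture the true β₁ in 90% of repeated samples; here the plausible range for the per-unit effect of x on y is 2.4070 to 3.1116.
Both endpoints are positive, so the data support a genuinely positive slope at this confidence level.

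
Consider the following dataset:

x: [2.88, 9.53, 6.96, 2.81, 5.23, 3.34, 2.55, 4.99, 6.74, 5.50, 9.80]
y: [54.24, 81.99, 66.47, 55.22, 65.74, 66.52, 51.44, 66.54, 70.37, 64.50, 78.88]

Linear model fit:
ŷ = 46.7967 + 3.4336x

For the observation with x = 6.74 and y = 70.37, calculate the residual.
Residual = 0.4308

The residual is the difference between the actual value and the predicted value:

Residual = y - ŷ

Step 1: Calculate predicted value
ŷ = 46.7967 + 3.4336 × 6.74
ŷ = 69.9392

Step 2: Calculate residual
Residual = 70.37 - 69.9392
Residual = 0.4308

Sign check: y > ŷ, so the point is above the line and the fit underestimates here.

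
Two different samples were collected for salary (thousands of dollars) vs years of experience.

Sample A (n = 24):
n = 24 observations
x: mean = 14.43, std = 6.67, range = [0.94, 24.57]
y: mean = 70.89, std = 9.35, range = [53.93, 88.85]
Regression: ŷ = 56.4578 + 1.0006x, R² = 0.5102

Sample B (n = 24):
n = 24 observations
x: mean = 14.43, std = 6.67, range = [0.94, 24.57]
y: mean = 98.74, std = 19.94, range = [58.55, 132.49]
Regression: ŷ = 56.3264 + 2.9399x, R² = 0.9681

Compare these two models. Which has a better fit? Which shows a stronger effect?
Model B has the better fit (R² = 0.9681 vs 0.5102). Model B shows the stronger effect (|β₁| = 2.9399 vs 1.0006).

Model Comparison:

Fit — compare R²:
- Model A: R² = 0.5102 → 51.02% of variance in salary explained
- Model B: R² = 0.9681 → 96.81% of variance in salary explained
- 0.9681 > 0.5102 → Model B has the better fit

Which has the larger per-year effect? (|β₁|)
- Model A: β₁ = 1.0006 → predicted salary rises 1.0006 thousand dollars per additional year of experience
- Model B: β₁ = 2.9399 → predicted salary rises 2.9399 thousand dollars per additional year of experience
- |1.0006| < |2.9399| → Model B shows the stronger marginal effect

Note: The two samples could reflect different populations, time periods, or measurement quality.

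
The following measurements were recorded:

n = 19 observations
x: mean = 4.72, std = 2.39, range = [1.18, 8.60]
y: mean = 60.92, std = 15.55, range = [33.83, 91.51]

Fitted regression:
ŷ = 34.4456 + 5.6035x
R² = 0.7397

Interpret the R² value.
About 73.97% of the variability in y is accounted for by the regression on x (R² = 0.7397) — a strong linear fit.

R² (coefficient of determination) measures the proportion of variance in y explained by the regression model.

Here R² = 0.7397:
- Explained: 73.97% of the variation in y
- Unexplained (residual): 100% − 73.97% = 26.03%
- Rule of thumb (below 0.3 weak; 0.3 to below 0.7 moderate; 0.7 and above strong) → strong

Calculation: R² = 1 − (SS_res / SS_tot), where SS_res is the sum of squared residuals and SS_tot the total sum of squares.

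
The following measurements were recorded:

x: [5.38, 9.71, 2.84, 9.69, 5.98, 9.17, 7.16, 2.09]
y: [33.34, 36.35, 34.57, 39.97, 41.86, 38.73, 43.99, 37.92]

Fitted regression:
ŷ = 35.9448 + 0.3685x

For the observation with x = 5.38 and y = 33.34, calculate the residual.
Residual = -4.5873

The residual is the difference between the actual value and the predicted value:

Residual = y - ŷ

Step 1: Calculate predicted value
ŷ = 35.9448 + 0.3685 × 5.38
ŷ = 37.9273

Step 2: Calculate residual
Residual = 33.34 - 37.9273
Residual = -4.5873

Interpretation: the model overestimates the actual value by 4.5873 at this point (negative residual → observation lies below the fitted line).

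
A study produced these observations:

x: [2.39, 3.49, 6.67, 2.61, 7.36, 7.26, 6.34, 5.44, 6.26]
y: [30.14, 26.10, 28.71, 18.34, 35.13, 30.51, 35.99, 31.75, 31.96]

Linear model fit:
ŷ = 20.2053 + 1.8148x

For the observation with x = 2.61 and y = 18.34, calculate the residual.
Residual = -6.6019

The residual is the difference between the actual value and the predicted value:

Residual = y - ŷ

Step 1: Calculate predicted value
ŷ = 20.2053 + 1.8148 × 2.61
ŷ = 24.9419

Step 2: Calculate residual
Residual = 18.34 - 24.9419
Residual = -6.6019

Sign check: y < ŷ, so the point is below the line and the fit overestimates here.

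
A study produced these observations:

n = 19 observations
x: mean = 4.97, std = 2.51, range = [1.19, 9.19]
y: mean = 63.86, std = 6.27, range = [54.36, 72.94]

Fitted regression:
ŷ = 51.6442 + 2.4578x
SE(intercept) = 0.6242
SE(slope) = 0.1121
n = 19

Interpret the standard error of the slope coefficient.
SE(β̂₁) = 0.1121 is the estimated standard deviation of the slope estimate across repeated samples; relative to β̂₁ = 2.4578 that is 4.6%, a precise estimate.

SE(β̂₁) = 0.1121 says: if we drew many samples of n = 19 from the same population and refit each time, the fitted slopes would scatter with a standard deviation of roughly 0.1121 around the true β₁.

Relative precision:
- SE / |β̂₁| = 0.1121 / 2.4578 = 4.6%
- Rule of thumb (under 20%: precise; 20% to under 50%: moderately precise; 50% or more: imprecise) → precise

Link to the t-test: t = β̂₁ / SE(β̂₁) = 2.4578 / 0.1121 = 21.9251, the statistic for H₀: β₁ = 0.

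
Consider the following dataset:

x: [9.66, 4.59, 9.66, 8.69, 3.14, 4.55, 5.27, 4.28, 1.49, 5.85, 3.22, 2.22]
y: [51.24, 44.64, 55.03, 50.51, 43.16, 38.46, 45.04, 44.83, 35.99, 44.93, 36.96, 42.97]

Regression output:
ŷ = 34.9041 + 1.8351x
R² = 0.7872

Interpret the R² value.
R² = 0.7872 means 78.72% of the variation in y is explained by the linear relationship with x. This indicates a strong fit.

R² = 1 − SS_res/SS_tot compares the residual scatter to the total scatter of y about its mean.

Here R² = 0.7872:
- Explained: 78.72% of the variation in y
- Unexplained (residual): 100% − 78.72% = 21.28%
- Rule of thumb (below 0.3 weak; 0.3 to below 0.7 moderate; 0.7 and above strong) → strong

Note: R² never decreases when predictors are added, so it should not be used alone to compare models of different size.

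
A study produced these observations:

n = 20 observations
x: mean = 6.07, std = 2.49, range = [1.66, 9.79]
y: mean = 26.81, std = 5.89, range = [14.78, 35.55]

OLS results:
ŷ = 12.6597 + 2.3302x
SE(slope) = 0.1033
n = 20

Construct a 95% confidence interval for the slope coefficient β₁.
The 95% CI for β₁ is (2.1132, 2.5472)

Confidence interval for the slope:

The 95% CI for β₁ is: β̂₁ ± t*(α/2, n-2) × SE(β̂₁)

Step 1: Find critical t-value
- Confidence level = 0.95
- Degrees of freedom = n - 2 = 20 - 2 = 18
- t*(α/2, 18) = 2.1009

Step 2: Calculate margin of error
Margin = 2.1009 × 0.1033 = 0.2170

Step 3: Construct interval
CI = 2.3302 ± 0.2170
CI = (2.1132, 2.5472)

Interpretation: We are 95% confident that the true slope β₁ lies between 2.1132 and 2.5472.
Since 0 is outside the interval, a two-sided test at α = 0.05 would reject H₀: β₁ = 0.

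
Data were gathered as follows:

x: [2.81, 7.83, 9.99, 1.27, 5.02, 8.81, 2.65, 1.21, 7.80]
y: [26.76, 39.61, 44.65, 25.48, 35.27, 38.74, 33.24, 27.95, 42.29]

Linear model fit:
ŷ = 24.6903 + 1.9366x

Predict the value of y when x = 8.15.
ŷ = 40.4736

To predict y for x = 8.15, substitute into the regression equation:

ŷ = 24.6903 + 1.9366 × 8.15
ŷ = 24.6903 + 15.7833
ŷ = 40.4736

This is the fitted mean response at that x — an individual observation would come with a wider prediction interval.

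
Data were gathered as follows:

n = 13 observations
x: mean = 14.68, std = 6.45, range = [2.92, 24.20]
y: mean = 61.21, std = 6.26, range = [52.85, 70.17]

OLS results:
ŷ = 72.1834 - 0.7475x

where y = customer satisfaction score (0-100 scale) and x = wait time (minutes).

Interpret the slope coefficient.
An increase of one minute in wait time is associated with a 0.7475 points decrease in predicted satisfaction score.

β₁ = -0.7475 is the change in predicted satisfaction score (points) per additional minute of wait time.

Interpretation:
- Wait time up by 1 minute → predicted satisfaction score decreases by 0.7475 points
- The effect is assumed constant over the observed range of x (linearity)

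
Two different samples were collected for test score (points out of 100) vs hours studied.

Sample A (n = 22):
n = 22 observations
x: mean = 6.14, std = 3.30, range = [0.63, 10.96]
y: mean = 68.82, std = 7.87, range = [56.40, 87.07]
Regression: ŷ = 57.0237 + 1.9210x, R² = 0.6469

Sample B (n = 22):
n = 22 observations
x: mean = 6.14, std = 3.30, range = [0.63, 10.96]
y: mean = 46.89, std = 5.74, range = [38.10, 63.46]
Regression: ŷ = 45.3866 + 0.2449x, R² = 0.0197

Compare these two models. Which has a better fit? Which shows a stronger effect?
Model A has the better fit (R² = 0.6469 vs 0.0197). Model A shows the stronger effect (|β₁| = 1.9210 vs 0.2449).

Model Comparison:

Which explains more variance? (R²)
- Model A: R² = 0.6469 → 64.69% of variance in test score explained
- Model B: R² = 0.0197 → 1.97% of variance in test score explained
- 0.6469 > 0.0197 → Model A has the better fit

Which has the larger per-hour effect? (|β₁|)
- Model A: β₁ = 1.9210 → predicted test score rises 1.9210 points per additional hour of study time
- Model B: β₁ = 0.2449 → predicted test score rises 0.2449 points per additional hour of study time
- |1.9210| > |0.2449| → Model A shows the stronger marginal effect

Note: A better fit (higher R²) doesn't necessarily mean a more important relationship.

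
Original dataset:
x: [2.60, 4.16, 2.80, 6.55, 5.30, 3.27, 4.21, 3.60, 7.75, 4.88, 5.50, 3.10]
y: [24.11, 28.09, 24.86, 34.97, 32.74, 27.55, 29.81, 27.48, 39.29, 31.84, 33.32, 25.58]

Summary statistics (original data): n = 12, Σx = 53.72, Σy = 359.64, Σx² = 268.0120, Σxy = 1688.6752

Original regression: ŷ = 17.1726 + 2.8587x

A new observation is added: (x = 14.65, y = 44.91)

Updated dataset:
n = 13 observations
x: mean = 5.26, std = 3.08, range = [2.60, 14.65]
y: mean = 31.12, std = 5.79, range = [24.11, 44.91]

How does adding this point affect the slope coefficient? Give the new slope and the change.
New slope β₁ = 1.7795 versus 2.8587 before: a change of -1.0792 (-37.8%).

The new point has HIGH LEVERAGE: x = 14.65 is far from the original mean x̄ = 53.72/12 ≈ 4.48 (original range [2.60, 7.75]).

Step 1: Update the sums with the new point (n goes from 12 to 13)
Σx  = 53.72 + 14.65 = 68.37
Σy  = 359.64 + 44.91 = 404.55
Σx² = 268.0120 + 14.65² = 268.0120 + 214.6225 = 482.6345
Σxy = 1688.6752 + 14.65×44.91 = 1688.6752 + 657.9315 = 2346.6067

Step 2: Recompute the slope with b₁ = (nΣxy − ΣxΣy) / (nΣx² − (Σx)²)
Numerator   = 13×2346.6067 − 68.37×404.55 = 30505.8871 − 27659.0835 = 2846.8036
Denominator = 13×482.6345 − 68.37² = 6274.2485 − 4674.4569 = 1599.7916
b₁(new) = 2846.8036 / 1599.7916 = 1.7795

(Same formula on the original sums: (12×1688.6752 − 53.72×359.64) / (12×268.0120 − 53.72²) = 944.2416 / 330.3056 = 2.8587, matching the given fit.)

Step 3: Change in slope
Δβ₁ = 1.7795 − 2.8587 = -1.0792
Relative change = -1.0792 / 2.8587 × 100% = -37.8%
→ the slope decreases when the point is added.

Because the point sits below the extension of the original line at a high-leverage x, it tilts the fit down.
In practice: examine leverage (hᵢ) and Cook's distance rather than deleting it automatically; investigate whether it comes from the same population as the rest of the sample.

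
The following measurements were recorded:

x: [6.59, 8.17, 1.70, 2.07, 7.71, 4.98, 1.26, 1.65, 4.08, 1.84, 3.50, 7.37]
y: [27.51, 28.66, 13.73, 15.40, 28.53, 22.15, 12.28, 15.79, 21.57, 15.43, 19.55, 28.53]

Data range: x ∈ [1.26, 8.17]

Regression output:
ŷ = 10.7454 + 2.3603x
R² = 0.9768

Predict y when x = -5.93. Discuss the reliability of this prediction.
The equation gives ŷ = -3.2512; however x = -5.93 is 7.19 units below the observed range, so this extrapolated value should not be trusted.

Prediction calculation:
ŷ = 10.7454 + 2.3603 × (-5.93)
ŷ = -3.2512

Reliability:
- Data range: x ∈ [1.26, 8.17]
- Prediction point: x = -5.93 is 7.19 units below the observed range → this is EXTRAPOLATION, not interpolation

Why that matters here:
- The linear relationship may not hold outside the observed range
- There are no observations near this x to validate the fitted line there

A defensible statement: 'if the linear trend continued to x = -5.93, y would be about -3.2512' — the premise is untested.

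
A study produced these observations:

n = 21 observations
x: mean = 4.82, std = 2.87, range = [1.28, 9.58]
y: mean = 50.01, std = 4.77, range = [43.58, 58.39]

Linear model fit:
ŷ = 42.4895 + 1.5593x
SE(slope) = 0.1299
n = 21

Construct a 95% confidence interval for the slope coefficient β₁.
The 95% CI for β₁ is (1.2874, 1.8312)

Confidence interval for the slope:

The 95% CI for β₁ is: β̂₁ ± t*(α/2, n-2) × SE(β̂₁)

Step 1: Find critical t-value
- Confidence level = 0.95
- Degrees of freedom = n - 2 = 21 - 2 = 19
- t*(α/2, 19) = 2.0930

Step 2: Calculate margin of error
Margin = 2.0930 × 0.1299 = 0.2719

Step 3: Construct interval
CI = 1.5593 ± 0.2719
CI = (1.2874, 1.8312)

Interpretation: We are 95% confident that the true slope β₁ lies between 1.2874 and 1.8312.
Both endpoints are positive, so the data support a genuinely positive slope at this confidence level.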